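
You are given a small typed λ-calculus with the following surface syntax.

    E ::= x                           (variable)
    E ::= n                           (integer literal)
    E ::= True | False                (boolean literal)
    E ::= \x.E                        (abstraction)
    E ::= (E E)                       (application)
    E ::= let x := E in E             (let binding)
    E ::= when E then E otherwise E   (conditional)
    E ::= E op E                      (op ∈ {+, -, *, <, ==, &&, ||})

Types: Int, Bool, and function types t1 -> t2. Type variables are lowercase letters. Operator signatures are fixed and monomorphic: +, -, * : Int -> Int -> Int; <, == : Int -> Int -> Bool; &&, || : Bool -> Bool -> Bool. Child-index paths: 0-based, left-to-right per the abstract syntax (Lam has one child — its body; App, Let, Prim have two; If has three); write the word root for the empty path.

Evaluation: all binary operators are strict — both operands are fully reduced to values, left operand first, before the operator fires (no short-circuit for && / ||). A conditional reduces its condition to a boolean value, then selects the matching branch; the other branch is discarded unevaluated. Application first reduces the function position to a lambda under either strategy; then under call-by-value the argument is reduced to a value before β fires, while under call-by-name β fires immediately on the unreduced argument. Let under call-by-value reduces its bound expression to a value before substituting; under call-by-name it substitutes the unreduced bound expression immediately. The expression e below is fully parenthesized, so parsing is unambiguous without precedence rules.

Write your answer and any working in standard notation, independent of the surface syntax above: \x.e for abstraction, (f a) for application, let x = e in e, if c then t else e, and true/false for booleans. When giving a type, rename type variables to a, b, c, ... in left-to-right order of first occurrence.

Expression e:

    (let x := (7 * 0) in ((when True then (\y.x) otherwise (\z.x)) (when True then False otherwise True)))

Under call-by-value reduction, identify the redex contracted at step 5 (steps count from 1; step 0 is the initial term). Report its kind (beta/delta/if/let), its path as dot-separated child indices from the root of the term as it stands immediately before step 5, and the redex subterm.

Derivation:
step 0: (let x = (7 * 0) in ((if true then (\y.x) else (\z.x)) (if true then false else true)))
step 1: [delta@0] (let x = 0 in ((if true then (\y.x) else (\z.x)) (if true then false else true)))
step 2: [let@root] ((if true then (\y.0) else (\z.0)) (if true then false else true))
step 3: [if@0] ((\y.0) (if true then false else true))
step 4: [if@1] ((\y.0) false)
step 5: [beta@root] 0

Answer: beta at root : ((\y.0) false)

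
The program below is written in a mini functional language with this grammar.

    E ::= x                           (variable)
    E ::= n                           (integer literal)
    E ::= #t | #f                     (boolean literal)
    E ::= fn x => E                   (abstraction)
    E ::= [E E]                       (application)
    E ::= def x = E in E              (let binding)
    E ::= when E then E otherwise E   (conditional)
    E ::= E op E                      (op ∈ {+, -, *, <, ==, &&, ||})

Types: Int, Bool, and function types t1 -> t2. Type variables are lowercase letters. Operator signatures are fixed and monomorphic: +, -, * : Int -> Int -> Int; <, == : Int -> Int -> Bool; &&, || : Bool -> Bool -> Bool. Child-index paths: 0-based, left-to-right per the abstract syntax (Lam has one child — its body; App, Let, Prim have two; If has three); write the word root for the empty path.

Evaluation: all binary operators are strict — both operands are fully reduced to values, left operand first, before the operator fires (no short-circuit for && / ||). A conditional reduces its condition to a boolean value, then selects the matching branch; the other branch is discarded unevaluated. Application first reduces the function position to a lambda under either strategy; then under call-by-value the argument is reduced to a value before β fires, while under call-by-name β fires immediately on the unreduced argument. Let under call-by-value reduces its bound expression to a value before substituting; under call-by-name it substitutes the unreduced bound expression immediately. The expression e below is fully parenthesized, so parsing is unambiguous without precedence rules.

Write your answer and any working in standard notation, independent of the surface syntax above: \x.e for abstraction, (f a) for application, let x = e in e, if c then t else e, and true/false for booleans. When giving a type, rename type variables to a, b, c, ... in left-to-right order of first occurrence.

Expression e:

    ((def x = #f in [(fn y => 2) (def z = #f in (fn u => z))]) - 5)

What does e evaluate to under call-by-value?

Answer: -3

Derivation:
step 0: ((let x = false in ((\y.2) (let z = false in (\u.z)))) - 5)
step 1: [let@0] (((\y.2) (let z = false in (\u.z))) - 5)
step 2: [let@0.1] (((\y.2) (\u.false)) - 5)
step 3: [beta@0] (2 - 5)
step 4: [delta@root] -3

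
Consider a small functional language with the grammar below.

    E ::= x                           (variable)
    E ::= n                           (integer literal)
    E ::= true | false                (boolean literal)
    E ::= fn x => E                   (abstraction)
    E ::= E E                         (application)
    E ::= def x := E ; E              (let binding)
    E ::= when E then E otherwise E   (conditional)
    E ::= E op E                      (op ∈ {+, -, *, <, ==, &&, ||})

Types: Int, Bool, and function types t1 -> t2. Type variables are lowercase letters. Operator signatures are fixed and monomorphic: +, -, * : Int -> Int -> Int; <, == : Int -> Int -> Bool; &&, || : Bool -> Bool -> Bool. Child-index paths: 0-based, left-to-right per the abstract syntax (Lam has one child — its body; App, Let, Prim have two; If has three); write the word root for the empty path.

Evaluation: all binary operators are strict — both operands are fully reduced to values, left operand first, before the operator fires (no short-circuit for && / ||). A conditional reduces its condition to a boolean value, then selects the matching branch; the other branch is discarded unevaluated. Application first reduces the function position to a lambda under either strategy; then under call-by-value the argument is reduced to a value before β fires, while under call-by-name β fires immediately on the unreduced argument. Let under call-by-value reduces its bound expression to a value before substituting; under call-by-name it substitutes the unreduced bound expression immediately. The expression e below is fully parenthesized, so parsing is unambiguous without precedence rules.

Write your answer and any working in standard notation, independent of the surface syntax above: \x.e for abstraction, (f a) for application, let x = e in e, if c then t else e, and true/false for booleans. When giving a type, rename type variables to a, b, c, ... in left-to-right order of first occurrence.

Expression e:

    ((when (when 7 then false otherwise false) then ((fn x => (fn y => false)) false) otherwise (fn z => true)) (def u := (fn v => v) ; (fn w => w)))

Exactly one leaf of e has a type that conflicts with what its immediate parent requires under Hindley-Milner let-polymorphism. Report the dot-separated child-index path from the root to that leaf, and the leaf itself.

Derivation:
  unify Int ~ Bool
  FAIL: mismatch Int ~ Bool

Answer: 0.0.0 : 7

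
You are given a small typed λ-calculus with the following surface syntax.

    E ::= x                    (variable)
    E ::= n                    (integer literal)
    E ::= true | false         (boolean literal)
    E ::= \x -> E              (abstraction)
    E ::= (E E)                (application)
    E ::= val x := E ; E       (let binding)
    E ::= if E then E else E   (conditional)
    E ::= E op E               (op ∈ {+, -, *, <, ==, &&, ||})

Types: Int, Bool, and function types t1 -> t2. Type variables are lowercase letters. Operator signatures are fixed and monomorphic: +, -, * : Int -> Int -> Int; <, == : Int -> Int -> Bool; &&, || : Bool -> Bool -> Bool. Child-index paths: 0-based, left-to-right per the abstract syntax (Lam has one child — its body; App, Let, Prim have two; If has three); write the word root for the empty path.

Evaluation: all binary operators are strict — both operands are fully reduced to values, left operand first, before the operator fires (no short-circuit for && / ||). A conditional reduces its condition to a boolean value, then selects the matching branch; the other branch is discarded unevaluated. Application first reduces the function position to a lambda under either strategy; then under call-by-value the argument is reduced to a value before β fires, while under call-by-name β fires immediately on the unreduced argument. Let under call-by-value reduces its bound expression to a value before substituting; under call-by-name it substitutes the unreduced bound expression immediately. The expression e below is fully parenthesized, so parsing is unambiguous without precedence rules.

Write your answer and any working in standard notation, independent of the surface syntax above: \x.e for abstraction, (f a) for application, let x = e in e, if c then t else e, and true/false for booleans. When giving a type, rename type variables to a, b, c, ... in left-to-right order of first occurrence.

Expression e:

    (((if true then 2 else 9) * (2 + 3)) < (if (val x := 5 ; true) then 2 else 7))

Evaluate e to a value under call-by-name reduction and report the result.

Trace:
step 0: (((if true then 2 else 9) * (2 + 3)) < (if (let x = 5 in true) then 2 else 7))
step 1: [if@0.0] ((2 * (2 + 3)) < (if (let x = 5 in true) then 2 else 7))
step 2: [delta@0.1] ((2 * 5) < (if (let x = 5 in true) then 2 else 7))
step 3: [delta@0] (10 < (if (let x = 5 in true) then 2 else 7))
step 4: [let@1.0] (10 < (if true then 2 else 7))
step 5: [if@1] (10 < 2)
step 6: [delta@root] false

Answer: false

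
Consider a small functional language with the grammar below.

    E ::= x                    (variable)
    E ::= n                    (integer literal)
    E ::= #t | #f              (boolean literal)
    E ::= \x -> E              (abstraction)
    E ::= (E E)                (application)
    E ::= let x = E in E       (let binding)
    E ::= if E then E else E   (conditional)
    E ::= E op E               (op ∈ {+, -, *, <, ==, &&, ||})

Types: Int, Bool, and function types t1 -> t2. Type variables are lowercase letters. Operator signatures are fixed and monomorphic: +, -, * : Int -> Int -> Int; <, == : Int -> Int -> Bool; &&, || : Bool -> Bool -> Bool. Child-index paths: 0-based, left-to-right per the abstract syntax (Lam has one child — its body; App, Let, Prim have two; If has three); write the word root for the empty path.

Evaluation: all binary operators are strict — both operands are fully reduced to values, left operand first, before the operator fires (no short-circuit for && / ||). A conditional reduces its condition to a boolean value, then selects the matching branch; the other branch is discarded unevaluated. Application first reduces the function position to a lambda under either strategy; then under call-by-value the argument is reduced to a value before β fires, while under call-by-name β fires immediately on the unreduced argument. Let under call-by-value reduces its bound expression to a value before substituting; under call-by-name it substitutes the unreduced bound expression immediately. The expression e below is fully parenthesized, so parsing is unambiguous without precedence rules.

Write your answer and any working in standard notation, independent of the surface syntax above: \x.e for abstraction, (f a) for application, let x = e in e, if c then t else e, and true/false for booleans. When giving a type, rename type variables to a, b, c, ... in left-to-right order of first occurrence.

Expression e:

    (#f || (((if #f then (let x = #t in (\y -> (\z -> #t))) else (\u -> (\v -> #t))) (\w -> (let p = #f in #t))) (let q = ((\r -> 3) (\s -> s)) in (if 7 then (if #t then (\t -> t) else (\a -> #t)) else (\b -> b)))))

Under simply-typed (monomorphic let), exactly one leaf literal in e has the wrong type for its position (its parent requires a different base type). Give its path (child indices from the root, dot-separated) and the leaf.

Answer: 1.1.1.0 : 7

Trace:
  unify Bool ~ Bool
  unify Bool ~ Bool
let x : Bool
\z._ : b -> Bool
\y._ : a -> b -> Bool
\v._ : d -> Bool
\u._ : c -> d -> Bool
  unify a -> b -> Bool ~ c -> d -> Bool
  unify a ~ c
  unify b -> Bool ~ d -> Bool
  unify b ~ d
  unify Bool ~ Bool
let p : Bool
\w._ : e -> Bool
  unify c -> d -> Bool ~ (e -> Bool) -> f
  unify c ~ e -> Bool
  unify d -> Bool ~ f
_ _ : d -> Bool
\r._ : g -> Int
s : h
\s._ : h -> h
  unify g -> Int ~ (h -> h) -> i
  unify g ~ h -> h
  unify Int ~ i
_ _ : Int
let q : Int
  unify Int ~ Bool
  FAIL: mismatch Int ~ Bool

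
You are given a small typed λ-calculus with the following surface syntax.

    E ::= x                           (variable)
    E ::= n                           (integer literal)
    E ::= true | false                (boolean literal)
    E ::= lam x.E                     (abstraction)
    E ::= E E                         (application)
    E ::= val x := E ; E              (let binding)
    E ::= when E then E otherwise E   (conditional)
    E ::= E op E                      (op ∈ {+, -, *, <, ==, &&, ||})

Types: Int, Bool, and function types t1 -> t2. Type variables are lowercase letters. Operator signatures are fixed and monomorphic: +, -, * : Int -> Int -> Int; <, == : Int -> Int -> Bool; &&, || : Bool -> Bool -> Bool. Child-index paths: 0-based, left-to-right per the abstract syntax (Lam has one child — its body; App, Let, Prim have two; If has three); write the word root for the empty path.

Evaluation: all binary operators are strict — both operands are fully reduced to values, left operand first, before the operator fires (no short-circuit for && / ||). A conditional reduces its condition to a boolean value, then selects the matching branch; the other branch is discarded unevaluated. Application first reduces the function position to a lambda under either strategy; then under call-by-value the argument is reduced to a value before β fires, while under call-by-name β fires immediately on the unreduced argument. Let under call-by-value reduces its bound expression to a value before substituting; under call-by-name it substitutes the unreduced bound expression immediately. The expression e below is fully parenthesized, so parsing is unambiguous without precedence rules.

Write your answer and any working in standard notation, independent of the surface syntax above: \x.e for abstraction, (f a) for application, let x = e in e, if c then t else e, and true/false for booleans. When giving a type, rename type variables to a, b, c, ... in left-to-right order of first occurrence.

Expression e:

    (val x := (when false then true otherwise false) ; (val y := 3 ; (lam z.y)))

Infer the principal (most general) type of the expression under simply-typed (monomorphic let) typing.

Trace:
  unify Bool ~ Bool
  unify Bool ~ Bool
let x : Bool
let y : Int
y : Int
\z._ : a -> Int

Answer: a -> Int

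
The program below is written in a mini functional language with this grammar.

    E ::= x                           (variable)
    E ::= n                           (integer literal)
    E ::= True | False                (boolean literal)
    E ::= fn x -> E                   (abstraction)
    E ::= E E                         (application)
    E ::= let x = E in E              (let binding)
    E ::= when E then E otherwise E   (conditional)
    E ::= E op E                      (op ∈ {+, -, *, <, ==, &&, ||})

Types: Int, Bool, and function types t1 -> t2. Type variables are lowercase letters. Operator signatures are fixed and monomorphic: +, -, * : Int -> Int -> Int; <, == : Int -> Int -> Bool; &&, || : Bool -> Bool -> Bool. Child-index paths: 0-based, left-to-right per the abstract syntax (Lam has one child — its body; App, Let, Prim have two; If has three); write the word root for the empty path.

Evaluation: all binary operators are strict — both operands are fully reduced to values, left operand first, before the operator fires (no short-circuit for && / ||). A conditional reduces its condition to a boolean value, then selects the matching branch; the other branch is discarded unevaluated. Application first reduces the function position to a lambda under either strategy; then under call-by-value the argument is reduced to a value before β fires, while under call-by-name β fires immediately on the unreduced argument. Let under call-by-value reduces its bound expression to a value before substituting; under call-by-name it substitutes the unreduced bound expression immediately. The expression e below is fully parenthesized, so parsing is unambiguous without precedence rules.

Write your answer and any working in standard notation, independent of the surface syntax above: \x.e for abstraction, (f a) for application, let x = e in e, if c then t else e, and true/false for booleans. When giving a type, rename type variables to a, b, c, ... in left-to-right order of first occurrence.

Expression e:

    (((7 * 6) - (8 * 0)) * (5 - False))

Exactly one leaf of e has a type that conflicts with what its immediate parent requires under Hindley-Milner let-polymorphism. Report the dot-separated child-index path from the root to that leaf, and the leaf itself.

Working:
  unify Int ~ Int
  unify Int ~ Int
  unify Int ~ Int
  unify Int ~ Int
  unify Int ~ Int
  unify Int ~ Int
  unify Int ~ Int
  unify Int ~ Int
  unify Bool ~ Int
  FAIL: mismatch Bool ~ Int

Answer: 1.1 : false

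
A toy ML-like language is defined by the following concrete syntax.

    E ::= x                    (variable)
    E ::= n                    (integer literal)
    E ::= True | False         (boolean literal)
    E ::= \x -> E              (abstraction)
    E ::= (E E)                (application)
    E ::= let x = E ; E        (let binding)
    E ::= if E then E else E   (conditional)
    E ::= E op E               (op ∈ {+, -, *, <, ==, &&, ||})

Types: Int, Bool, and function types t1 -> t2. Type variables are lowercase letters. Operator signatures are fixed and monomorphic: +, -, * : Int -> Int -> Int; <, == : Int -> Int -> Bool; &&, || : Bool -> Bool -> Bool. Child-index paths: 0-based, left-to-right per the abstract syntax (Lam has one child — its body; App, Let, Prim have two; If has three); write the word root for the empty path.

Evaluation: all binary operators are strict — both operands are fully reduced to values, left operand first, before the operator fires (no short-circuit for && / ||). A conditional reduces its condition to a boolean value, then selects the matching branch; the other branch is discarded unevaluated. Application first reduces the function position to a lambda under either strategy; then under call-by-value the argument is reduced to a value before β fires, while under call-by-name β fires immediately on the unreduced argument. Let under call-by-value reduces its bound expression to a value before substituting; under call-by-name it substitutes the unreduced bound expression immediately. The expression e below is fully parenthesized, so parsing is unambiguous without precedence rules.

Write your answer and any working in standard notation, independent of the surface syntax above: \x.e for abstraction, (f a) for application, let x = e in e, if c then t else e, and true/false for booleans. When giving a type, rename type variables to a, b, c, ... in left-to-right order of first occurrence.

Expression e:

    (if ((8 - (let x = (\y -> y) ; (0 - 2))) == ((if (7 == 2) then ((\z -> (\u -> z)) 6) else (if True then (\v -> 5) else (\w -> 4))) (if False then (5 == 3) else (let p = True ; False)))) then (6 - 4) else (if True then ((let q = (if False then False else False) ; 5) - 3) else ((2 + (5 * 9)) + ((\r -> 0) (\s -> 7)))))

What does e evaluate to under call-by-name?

Answer: 2

Trace:
step 0: (if ((8 - (let x = (\y.y) in (0 - 2))) == ((if (7 == 2) then ((\z.(\u.z)) 6) else (if true then (\v.5) else (\w.4))) (if false then (5 == 3) else (let p = true in false)))) then (6 - 4) else (if true then ((let q = (if false then false else false) in 5) - 3) else ((2 + (5 * 9)) + ((\r.0) (\s.7)))))
step 1: [let@0.0.1] (if ((8 - (0 - 2)) == ((if (7 == 2) then ((\z.(\u.z)) 6) else (if true then (\v.5) else (\w.4))) (if false then (5 == 3) else (let p = true in false)))) then (6 - 4) else (if true then ((let q = (if false then false else false) in 5) - 3) else ((2 + (5 * 9)) + ((\r.0) (\s.7)))))
step 2: [delta@0.0.1] (if ((8 - -2) == ((if (7 == 2) then ((\z.(\u.z)) 6) else (if true then (\v.5) else (\w.4))) (if false then (5 == 3) else (let p = true in false)))) then (6 - 4) else (if true then ((let q = (if false then false else false) in 5) - 3) else ((2 + (5 * 9)) + ((\r.0) (\s.7)))))
step 3: [delta@0.0] (if (10 == ((if (7 == 2) then ((\z.(\u.z)) 6) else (if true then (\v.5) else (\w.4))) (if false then (5 == 3) else (let p = true in false)))) then (6 - 4) else (if true then ((let q = (if false then false else false) in 5) - 3) else ((2 + (5 * 9)) + ((\r.0) (\s.7)))))
step 4: [delta@0.1.0.0] (if (10 == ((if false then ((\z.(\u.z)) 6) else (if true then (\v.5) else (\w.4))) (if false then (5 == 3) else (let p = true in false)))) then (6 - 4) else (if true then ((let q = (if false then false else false) in 5) - 3) else ((2 + (5 * 9)) + ((\r.0) (\s.7)))))
step 5: [if@0.1.0] (if (10 == ((if true then (\v.5) else (\w.4)) (if false then (5 == 3) else (let p = true in false)))) then (6 - 4) else (if true then ((let q = (if false then false else false) in 5) - 3) else ((2 + (5 * 9)) + ((\r.0) (\s.7)))))
step 6: [if@0.1.0] (if (10 == ((\v.5) (if false then (5 == 3) else (let p = true in false)))) then (6 - 4) else (if true then ((let q = (if false then false else false) in 5) - 3) else ((2 + (5 * 9)) + ((\r.0) (\s.7)))))
step 7: [beta@0.1] (if (10 == 5) then (6 - 4) else (if true then ((let q = (if false then false else false) in 5) - 3) else ((2 + (5 * 9)) + ((\r.0) (\s.7)))))
step 8: [delta@0] (if false then (6 - 4) else (if true then ((let q = (if false then false else false) in 5) - 3) else ((2 + (5 * 9)) + ((\r.0) (\s.7)))))
step 9: [if@root] (if true then ((let q = (if false then false else false) in 5) - 3) else ((2 + (5 * 9)) + ((\r.0) (\s.7))))
step 10: [if@root] ((let q = (if false then false else false) in 5) - 3)
step 11: [let@0] (5 - 3)
step 12: [delta@root] 2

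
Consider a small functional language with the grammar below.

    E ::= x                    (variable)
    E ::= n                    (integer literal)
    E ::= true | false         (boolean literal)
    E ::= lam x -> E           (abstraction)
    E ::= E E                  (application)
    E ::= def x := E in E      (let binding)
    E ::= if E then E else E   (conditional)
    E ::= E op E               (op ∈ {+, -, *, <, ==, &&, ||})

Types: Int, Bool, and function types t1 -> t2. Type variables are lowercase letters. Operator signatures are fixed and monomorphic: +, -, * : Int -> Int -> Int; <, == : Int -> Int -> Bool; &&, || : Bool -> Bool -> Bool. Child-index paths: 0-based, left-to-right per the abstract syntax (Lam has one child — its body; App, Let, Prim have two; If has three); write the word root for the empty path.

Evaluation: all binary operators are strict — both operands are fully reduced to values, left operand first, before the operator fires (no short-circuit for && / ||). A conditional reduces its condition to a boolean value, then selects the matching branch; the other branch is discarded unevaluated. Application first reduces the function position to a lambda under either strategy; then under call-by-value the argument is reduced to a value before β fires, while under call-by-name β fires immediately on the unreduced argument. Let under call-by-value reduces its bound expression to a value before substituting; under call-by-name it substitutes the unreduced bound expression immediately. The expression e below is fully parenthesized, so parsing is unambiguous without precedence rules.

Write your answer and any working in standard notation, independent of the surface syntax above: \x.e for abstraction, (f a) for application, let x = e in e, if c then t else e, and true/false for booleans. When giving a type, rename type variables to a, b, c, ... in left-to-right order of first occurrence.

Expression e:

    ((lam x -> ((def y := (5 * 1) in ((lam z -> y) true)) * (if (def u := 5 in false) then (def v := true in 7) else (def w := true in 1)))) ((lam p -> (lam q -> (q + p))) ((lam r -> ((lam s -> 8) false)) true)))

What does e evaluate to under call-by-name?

Answer: 5

Working:
step 0: ((\x.((let y = (5 * 1) in ((\z.y) true)) * (if (let u = 5 in false) then (let v = true in 7) else (let w = true in 1)))) ((\p.(\q.(q + p))) ((\r.((\s.8) false)) true)))
step 1: [beta@root] ((let y = (5 * 1) in ((\z.y) true)) * (if (let u = 5 in false) then (let v = true in 7) else (let w = true in 1)))
step 2: [let@0] (((\z.(5 * 1)) true) * (if (let u = 5 in false) then (let v = true in 7) else (let w = true in 1)))
step 3: [beta@0] ((5 * 1) * (if (let u = 5 in false) then (let v = true in 7) else (let w = true in 1)))
step 4: [delta@0] (5 * (if (let u = 5 in false) then (let v = true in 7) else (let w = true in 1)))
step 5: [let@1.0] (5 * (if false then (let v = true in 7) else (let w = true in 1)))
step 6: [if@1] (5 * (let w = true in 1))
step 7: [let@1] (5 * 1)
step 8: [delta@root] 5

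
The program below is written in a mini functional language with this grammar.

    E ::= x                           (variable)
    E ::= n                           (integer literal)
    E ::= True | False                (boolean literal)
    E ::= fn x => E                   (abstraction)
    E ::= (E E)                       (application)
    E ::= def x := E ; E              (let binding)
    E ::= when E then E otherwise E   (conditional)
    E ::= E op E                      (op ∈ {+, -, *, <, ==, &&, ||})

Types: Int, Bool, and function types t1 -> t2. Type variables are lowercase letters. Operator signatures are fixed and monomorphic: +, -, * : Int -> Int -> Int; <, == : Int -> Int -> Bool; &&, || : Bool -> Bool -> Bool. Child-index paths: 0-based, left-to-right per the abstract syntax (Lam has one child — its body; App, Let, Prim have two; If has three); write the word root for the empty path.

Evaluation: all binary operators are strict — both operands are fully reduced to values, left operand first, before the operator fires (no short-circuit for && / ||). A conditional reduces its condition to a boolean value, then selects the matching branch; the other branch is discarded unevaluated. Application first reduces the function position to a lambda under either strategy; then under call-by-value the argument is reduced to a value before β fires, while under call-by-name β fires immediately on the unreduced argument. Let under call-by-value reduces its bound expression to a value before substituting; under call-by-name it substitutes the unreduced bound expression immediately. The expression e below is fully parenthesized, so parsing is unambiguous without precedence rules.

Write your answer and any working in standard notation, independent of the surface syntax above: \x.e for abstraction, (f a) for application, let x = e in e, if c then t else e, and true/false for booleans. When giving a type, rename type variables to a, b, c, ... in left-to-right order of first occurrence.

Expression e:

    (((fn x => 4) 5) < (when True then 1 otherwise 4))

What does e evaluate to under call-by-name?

Answer: false

Working:
step 0: (((\x.4) 5) < (if true then 1 else 4))
step 1: [beta@0] (4 < (if true then 1 else 4))
step 2: [if@1] (4 < 1)
step 3: [delta@root] false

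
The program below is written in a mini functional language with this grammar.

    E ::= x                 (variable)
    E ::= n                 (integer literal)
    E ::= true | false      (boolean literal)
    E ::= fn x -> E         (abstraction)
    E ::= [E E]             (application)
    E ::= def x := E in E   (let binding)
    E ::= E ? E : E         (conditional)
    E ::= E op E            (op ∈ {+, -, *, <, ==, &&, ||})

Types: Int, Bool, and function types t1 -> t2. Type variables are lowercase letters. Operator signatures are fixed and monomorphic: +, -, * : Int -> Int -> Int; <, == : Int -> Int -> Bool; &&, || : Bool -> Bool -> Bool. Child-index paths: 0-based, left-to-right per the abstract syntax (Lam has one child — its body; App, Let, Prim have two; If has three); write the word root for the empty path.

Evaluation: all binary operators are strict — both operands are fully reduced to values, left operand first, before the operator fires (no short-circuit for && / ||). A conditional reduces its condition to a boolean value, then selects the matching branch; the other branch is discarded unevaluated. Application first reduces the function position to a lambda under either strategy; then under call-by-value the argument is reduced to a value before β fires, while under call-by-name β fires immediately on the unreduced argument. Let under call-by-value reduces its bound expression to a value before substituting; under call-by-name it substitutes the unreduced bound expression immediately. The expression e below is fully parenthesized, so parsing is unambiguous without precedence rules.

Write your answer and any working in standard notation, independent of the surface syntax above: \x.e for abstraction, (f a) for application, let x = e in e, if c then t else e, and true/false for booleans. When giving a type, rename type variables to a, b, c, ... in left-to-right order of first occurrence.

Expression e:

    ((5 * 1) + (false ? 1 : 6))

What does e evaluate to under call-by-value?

Trace:
step 0: ((5 * 1) + (if false then 1 else 6))
step 1: [delta@0] (5 + (if false then 1 else 6))
step 2: [if@1] (5 + 6)
step 3: [delta@root] 11

Answer: 11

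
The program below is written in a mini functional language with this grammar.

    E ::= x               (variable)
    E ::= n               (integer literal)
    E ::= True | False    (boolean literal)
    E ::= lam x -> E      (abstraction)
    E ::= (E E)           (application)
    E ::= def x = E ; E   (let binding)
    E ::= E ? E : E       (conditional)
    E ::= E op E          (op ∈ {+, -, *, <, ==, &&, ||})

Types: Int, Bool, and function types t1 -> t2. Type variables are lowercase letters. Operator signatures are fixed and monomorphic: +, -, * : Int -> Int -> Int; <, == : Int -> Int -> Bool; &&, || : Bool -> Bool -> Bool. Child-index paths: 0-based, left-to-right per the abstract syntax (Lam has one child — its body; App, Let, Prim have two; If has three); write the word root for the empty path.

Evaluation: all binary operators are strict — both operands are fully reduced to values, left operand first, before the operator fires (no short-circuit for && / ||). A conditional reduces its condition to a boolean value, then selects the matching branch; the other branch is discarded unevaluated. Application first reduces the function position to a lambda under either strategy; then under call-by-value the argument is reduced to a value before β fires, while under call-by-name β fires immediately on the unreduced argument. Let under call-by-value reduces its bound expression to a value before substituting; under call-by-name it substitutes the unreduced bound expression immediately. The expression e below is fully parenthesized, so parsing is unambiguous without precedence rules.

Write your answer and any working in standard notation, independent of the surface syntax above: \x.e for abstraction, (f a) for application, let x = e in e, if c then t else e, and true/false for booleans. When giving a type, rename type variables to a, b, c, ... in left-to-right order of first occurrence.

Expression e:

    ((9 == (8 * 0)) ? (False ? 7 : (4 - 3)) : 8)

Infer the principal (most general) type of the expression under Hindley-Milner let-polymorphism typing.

Working:
  unify Int ~ Int
  unify Int ~ Int
  unify Int ~ Int
  unify Int ~ Int
  unify Bool ~ Bool
  unify Bool ~ Bool
  unify Int ~ Int
  unify Int ~ Int
  unify Int ~ Int
  unify Int ~ Int

Answer: Int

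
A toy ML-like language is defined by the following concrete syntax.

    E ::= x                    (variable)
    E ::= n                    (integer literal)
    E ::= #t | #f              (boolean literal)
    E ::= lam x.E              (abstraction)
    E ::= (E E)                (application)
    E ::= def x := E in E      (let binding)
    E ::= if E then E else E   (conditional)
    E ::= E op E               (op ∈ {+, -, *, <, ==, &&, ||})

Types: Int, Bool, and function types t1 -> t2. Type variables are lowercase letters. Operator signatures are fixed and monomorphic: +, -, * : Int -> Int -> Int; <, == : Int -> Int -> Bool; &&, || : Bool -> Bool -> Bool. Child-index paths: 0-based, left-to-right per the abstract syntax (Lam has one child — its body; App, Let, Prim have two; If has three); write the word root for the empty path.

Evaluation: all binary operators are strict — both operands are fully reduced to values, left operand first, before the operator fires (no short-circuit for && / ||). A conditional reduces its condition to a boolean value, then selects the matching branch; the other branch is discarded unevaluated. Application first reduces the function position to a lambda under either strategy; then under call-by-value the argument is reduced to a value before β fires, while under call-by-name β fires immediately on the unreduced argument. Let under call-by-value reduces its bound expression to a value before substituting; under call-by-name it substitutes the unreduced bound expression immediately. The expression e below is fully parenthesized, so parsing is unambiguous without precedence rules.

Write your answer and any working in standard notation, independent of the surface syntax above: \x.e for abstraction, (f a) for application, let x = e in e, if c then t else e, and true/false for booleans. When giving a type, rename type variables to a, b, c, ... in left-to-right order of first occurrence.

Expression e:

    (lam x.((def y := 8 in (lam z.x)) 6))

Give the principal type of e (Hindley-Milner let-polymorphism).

Answer: a -> a

Working:
let y : Int
x : a
\z._ : b -> a
  unify b -> a ~ Int -> c
  unify b ~ Int
  unify a ~ c
_ _ : c
\x._ : c -> c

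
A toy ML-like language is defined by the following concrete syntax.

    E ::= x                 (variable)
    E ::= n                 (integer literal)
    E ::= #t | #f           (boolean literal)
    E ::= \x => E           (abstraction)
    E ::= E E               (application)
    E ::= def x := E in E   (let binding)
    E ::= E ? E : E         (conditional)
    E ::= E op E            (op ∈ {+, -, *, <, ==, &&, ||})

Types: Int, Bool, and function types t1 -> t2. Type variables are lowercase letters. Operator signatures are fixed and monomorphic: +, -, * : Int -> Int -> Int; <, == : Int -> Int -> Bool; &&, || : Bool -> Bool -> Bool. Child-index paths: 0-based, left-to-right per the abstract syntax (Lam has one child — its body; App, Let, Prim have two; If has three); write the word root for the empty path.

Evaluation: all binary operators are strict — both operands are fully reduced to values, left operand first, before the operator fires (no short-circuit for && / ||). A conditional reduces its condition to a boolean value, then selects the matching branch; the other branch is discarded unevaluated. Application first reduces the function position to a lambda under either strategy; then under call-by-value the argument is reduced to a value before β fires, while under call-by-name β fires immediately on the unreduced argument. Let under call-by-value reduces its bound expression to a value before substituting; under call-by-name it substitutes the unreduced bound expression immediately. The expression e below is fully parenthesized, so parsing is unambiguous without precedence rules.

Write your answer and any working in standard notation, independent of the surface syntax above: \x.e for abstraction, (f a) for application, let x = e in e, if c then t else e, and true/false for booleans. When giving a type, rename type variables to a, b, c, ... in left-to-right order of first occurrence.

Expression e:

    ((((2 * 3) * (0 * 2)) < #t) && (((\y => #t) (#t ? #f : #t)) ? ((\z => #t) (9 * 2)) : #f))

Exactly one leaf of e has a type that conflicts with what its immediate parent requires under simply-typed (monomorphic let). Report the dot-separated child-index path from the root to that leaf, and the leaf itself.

Trace:
  unify Int ~ Int
  unify Int ~ Int
  unify Int ~ Int
  unify Int ~ Int
  unify Int ~ Int
  unify Int ~ Int
  unify Int ~ Int
  unify Bool ~ Int
  FAIL: mismatch Bool ~ Int

Answer: 0.1 : true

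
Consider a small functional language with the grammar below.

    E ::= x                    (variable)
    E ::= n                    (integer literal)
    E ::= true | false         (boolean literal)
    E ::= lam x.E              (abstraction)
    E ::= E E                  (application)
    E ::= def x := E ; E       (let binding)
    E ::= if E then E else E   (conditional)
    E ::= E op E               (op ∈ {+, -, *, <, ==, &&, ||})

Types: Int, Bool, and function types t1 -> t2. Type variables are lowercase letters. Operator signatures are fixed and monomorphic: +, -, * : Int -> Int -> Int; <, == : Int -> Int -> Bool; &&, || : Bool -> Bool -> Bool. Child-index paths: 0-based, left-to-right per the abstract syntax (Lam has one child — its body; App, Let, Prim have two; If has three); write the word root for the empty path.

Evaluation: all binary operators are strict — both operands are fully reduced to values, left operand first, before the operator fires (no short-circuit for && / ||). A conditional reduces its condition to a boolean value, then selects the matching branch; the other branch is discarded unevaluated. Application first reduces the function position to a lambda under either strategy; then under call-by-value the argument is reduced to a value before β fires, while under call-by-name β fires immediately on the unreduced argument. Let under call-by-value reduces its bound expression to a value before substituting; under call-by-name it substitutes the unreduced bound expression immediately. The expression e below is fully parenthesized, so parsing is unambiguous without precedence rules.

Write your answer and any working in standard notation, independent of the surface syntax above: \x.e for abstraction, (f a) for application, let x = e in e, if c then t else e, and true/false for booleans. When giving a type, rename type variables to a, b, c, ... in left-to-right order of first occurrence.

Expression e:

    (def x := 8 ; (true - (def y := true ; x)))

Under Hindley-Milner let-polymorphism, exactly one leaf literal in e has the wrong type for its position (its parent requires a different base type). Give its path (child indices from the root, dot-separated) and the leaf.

Working:
let x : Int
  unify Bool ~ Int
  FAIL: mismatch Bool ~ Int

Answer: 1.0 : true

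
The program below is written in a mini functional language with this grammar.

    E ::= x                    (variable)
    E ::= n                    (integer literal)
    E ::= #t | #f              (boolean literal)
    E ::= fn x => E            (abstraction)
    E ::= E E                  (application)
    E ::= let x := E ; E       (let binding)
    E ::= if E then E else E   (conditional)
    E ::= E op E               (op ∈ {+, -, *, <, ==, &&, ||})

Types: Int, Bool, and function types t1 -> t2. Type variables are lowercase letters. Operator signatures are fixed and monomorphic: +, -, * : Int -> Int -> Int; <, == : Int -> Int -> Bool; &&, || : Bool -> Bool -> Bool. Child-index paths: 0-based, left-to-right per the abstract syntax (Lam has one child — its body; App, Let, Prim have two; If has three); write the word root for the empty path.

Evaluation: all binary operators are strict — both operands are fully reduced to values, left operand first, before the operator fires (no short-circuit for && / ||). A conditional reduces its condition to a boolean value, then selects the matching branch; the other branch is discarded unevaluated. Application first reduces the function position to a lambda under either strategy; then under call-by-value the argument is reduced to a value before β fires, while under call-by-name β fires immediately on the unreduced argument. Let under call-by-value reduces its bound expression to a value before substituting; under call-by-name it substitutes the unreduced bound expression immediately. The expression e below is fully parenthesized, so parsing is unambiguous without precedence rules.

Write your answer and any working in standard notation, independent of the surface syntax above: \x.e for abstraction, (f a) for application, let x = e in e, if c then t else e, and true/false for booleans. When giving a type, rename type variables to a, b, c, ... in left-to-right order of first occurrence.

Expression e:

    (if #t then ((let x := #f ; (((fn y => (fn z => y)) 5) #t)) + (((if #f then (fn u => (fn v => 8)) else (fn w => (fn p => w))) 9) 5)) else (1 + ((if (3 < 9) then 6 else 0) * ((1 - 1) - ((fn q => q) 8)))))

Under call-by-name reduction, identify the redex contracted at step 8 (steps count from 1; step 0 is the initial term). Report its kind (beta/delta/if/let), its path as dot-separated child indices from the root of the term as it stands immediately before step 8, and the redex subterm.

Trace:
step 0: (if true then ((let x = false in (((\y.(\z.y)) 5) true)) + (((if false then (\u.(\v.8)) else (\w.(\p.w))) 9) 5)) else (1 + ((if (3 < 9) then 6 else 0) * ((1 - 1) - ((\q.q) 8)))))
step 1: [if@root] ((let x = false in (((\y.(\z.y)) 5) true)) + (((if false then (\u.(\v.8)) else (\w.(\p.w))) 9) 5))
step 2: [let@0] ((((\y.(\z.y)) 5) true) + (((if false then (\u.(\v.8)) else (\w.(\p.w))) 9) 5))
step 3: [beta@0.0] (((\z.5) true) + (((if false then (\u.(\v.8)) else (\w.(\p.w))) 9) 5))
step 4: [beta@0] (5 + (((if false then (\u.(\v.8)) else (\w.(\p.w))) 9) 5))
step 5: [if@1.0.0] (5 + (((\w.(\p.w)) 9) 5))
step 6: [beta@1.0] (5 + ((\p.9) 5))
step 7: [beta@1] (5 + 9)
step 8: [delta@root] 14

Answer: delta at root : (5 + 9)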